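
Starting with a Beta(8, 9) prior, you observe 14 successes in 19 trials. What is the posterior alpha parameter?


For a Beta-Binomial conjugate model:
Posterior alpha = prior alpha + number of successes
= 8 + 14 = 22

22


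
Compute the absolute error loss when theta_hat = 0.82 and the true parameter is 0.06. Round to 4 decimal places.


L = |theta_hat - theta_true|
= |0.82 - 0.06| = 0.76

0.76


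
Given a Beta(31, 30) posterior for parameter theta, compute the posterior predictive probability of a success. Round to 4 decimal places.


For a Beta-Bernoulli model, the predictive probability is the mean:
P(success) = 31/(31+30) = 31/61 = 0.5082

0.5082


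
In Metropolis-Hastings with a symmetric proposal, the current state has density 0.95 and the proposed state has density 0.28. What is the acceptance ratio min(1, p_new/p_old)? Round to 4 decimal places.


Ratio = p_new / p_old = 0.28 / 0.95 = 0.2947
Acceptance = min(1, 0.2947) = 0.2947

0.2947


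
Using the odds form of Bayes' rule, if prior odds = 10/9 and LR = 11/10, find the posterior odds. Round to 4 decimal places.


Bayes' rule in odds form: posterior odds = prior odds * LR
= (10 * 11) / (9 * 10)
= 110/90 = 1.2222

1.2222


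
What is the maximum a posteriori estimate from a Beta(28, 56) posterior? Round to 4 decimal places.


The MAP estimate equals the mode of the distribution.
Mode of Beta(a,b) = (a-1)/(a+b-2)
= 27/82
= 0.3293

0.3293


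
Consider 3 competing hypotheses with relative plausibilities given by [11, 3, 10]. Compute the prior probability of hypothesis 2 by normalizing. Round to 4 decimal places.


Sum of weights = 11 + 3 + 10 = 24
Normalized prior for H2 = 3 / 24
= 0.125

0.125


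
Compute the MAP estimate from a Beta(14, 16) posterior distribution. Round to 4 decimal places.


MAP = mode of Beta distribution
= (alpha - 1)/(alpha + beta - 2)
= (14-1)/(14+16-2)
= 13/28 = 0.4643

0.4643


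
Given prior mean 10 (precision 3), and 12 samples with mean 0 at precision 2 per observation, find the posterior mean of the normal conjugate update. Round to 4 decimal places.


The posterior mean is a precision-weighted average of prior and data.
Post. prec. = 3 + 24 = 27
Post. mean = (30 + 0)/27 = 30/27 = 1.1111

1.1111


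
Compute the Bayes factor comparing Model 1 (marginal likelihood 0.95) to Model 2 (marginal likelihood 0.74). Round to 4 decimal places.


BF12 = marginal likelihood of M1 / marginal likelihood of M2
= 0.95/0.74
= 1.2838

1.2838


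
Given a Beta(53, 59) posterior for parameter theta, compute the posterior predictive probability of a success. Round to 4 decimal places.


For a Beta-Bernoulli model, the predictive probability is the mean:
P(success) = 53/(53+59) = 53/112 = 0.4732

0.4732


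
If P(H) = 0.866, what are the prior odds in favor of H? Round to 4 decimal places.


Prior odds = P(H) / (1 - P(H))
= 0.866 / 0.134
= 6.4627

6.4627


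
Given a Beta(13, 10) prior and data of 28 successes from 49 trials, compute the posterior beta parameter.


Number of failures = 49 - 28 = 21
Posterior beta = 10 + 21 = 31

31


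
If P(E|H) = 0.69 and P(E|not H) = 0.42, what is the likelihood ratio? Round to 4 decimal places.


Likelihood ratio = P(E|H) / P(E|not H)
= 0.69 / 0.42
= 1.6429

1.6429


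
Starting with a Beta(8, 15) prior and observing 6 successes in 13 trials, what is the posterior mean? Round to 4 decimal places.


Posterior parameters: alpha = 8 + 6 = 14
beta = 15 + 7 = 22
Posterior mean = alpha / (alpha + beta) = 14 / 36
= 0.3889

0.3889


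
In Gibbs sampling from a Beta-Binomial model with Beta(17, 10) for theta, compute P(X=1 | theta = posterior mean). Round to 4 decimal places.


Posterior mean = alpha/(alpha+beta) = 17/27 = 0.6296
P(X=1|theta=mean) = theta = 0.6296

0.6296


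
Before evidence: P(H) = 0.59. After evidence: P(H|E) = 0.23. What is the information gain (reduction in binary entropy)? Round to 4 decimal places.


Prior entropy = 0.9765
Posterior entropy = 0.778
Information gain = 0.9765 - 0.778 = 0.1985

0.1985


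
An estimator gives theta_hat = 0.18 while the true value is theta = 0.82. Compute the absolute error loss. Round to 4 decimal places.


The absolute error loss is |theta_hat - theta|
= |0.18 - 0.82|
= 0.64

0.64


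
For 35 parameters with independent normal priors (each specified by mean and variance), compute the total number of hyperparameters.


A normal prior has 2 hyperparameters per parameter.
Total = 35 * 2 = 70

70


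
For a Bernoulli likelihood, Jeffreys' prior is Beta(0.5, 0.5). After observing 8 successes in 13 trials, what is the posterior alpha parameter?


Jeffreys' prior for Bernoulli is Beta(0.5, 0.5).
Posterior is Beta(0.5 + k, 0.5 + n - k).
Posterior alpha = 0.5 + k = 0.5 + 8 = 8.5

8.5


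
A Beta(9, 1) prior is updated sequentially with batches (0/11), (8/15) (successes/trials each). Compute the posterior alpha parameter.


Sequential conjugate updating is equivalent to a single batch update.
Total successes across all batches = 8
alpha_posterior = alpha_prior + total_successes = 9 + 8
= 17

17


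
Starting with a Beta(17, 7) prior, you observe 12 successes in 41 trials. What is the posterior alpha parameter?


For a Beta-Binomial conjugate model:
Posterior alpha = prior alpha + number of successes
= 17 + 12 = 29

29


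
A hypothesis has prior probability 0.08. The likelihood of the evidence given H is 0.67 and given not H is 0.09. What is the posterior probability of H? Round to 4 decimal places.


Using Bayes' theorem:
P(E) = 0.08 * 0.67 + 0.92 * 0.09
P(E) = 0.1364
P(H|E) = (0.08 * 0.67) / 0.1364 = 0.393

0.393


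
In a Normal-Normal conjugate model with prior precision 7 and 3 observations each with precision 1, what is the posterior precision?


Posterior precision = prior precision + n * observation precision
= 7 + 3 * 1
= 7 + 3 = 10

10


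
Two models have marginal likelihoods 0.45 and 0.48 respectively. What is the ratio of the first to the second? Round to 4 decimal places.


Evidence ratio = 0.45 / 0.48
= 0.9375

0.9375


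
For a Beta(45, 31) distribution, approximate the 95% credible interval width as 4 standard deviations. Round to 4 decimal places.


Variance of Beta(a,b) = ab / ((a+b)^2 * (a+b+1))
= 45*31 / ((76)^2 * 77)
= 0.0031
SD = sqrt(0.0031) = 0.056
Width = 4 * SD = 0.224

0.224


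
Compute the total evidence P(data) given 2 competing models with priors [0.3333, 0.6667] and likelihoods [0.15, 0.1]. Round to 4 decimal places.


Marginal likelihood = sum P(model_i) * P(data|model_i)
Model 1: 0.3333 * 0.15 = 0.05
Model 2: 0.6667 * 0.1 = 0.0667
Total = 0.1167

0.1167


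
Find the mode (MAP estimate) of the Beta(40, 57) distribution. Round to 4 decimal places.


For Beta(a,b) with a,b > 1:
Mode = (a-1)/(a+b-2) = (40-1)/(97-2)
= 39/95 = 0.4105

0.4105


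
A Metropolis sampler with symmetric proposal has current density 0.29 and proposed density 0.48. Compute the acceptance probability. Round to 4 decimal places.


For symmetric proposals, acceptance = min(1, pi(x*)/pi(x))
= min(1, 0.48/0.29)
= min(1, 1.6552) = 1.0

1.0


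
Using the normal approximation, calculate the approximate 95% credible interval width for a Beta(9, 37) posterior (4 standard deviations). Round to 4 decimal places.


Var(Beta) = 9*37/(46^2 * 47) = 0.0033
SD = 0.0579
Width ~ 4*SD = 0.2315

0.2315


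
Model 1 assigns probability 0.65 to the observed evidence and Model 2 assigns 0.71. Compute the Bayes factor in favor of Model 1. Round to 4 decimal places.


BF = P(data|M1) / P(data|M2)
= 0.65 / 0.71 = 0.9155

0.9155


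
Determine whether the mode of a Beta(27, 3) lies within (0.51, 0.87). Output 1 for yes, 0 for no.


First find the mode: (a-1)/(a+b-2) = 0.9286
Is 0.9286 in (0.51, 0.87)? 0

0


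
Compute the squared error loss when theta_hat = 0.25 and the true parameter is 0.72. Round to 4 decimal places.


L = (theta_hat - theta_true)^2
= (0.25 - 0.72)^2
= -0.47^2 = 0.2209

0.2209


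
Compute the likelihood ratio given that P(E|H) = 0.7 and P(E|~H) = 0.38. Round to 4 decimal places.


LR = P(E|H) / P(E|~H)
= 0.7 / 0.38 = 1.8421

1.8421


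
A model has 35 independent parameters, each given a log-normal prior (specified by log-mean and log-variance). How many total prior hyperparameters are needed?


Each log-normal prior needs 2 hyperparameters (log-mean and log-variance).
Total = 2 * 35 = 70

70


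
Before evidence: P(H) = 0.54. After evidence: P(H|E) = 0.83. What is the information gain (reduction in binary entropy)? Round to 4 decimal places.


Prior entropy = 0.9954
Posterior entropy = 0.6577
Information gain = 0.9954 - 0.6577 = 0.3377

0.3377


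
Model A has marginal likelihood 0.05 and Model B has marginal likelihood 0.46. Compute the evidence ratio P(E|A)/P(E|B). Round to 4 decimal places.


Evidence ratio = P(E|A) / P(E|B)
= 0.05 / 0.46
= 0.1087

0.1087


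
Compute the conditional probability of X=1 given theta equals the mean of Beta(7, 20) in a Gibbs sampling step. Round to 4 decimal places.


Mean of Beta(7, 20) = 0.2593
P(X=1 | theta=0.2593) = 0.2593

0.2593


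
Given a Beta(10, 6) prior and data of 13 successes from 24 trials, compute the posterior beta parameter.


Number of failures = 24 - 13 = 11
Posterior beta = 6 + 11 = 17

17


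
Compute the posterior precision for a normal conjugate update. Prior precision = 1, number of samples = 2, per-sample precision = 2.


tau_post = tau_0 + n * tau
= 1 + 2 * 2 = 5

5


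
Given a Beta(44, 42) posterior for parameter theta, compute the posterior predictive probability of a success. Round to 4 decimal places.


For a Beta-Bernoulli model, the predictive probability is the mean:
P(success) = 44/(44+42) = 44/86 = 0.5116

0.5116


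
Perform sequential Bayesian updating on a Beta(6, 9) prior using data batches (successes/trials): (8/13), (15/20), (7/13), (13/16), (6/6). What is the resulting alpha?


Accumulate successes: 49
Posterior alpha = prior alpha + sum of successes
= 6 + 49 = 55

55


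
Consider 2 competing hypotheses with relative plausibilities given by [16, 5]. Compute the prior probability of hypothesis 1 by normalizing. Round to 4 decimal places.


Sum of weights = 16 + 5 = 21
Normalized prior for H1 = 16 / 21
= 0.7619

0.7619


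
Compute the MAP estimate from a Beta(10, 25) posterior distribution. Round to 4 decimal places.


MAP = mode of Beta distribution
= (alpha - 1)/(alpha + beta - 2)
= (10-1)/(10+25-2)
= 9/33 = 0.2727

0.2727


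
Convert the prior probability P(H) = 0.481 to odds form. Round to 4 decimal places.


P(not H) = 1 - 0.481 = 0.519
Odds = 0.481 / 0.519 = 0.9268

0.9268


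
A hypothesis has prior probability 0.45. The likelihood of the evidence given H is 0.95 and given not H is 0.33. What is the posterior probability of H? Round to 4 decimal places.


Using Bayes' theorem:
P(E) = 0.45 * 0.95 + 0.55 * 0.33
P(E) = 0.609
P(H|E) = (0.45 * 0.95) / 0.609 = 0.702

0.702


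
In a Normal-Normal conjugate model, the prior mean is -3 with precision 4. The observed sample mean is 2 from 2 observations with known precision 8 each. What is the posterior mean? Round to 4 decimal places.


Posterior precision = tau0 + n*tau = 4 + 2*8 = 20
Posterior mean = (tau0*mu0 + n*tau*xbar) / posterior_precision
= (4*-3 + 2*8*2) / 20
= 20 / 20 = 1.0

1.0


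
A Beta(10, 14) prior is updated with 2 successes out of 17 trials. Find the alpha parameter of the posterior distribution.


In the Beta-Binomial conjugate update:
alpha_post = alpha_prior + successes
= 10 + 2
= 12

12


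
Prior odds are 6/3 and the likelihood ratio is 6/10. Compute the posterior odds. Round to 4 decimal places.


Posterior odds = prior odds * likelihood ratio
= (6/3) * (6/10)
= 36 / 30
= 1.2

1.2


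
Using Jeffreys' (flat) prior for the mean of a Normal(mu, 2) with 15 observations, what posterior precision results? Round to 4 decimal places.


Flat prior means prior precision is 0.
Posterior precision = n / sigma^2 = 15/2 = 7.5

7.5


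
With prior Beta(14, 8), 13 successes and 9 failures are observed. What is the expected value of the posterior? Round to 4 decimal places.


Posterior = Beta(27, 17)
E[theta] = alpha/(alpha+beta)
= 27/44 = 0.6136

0.6136


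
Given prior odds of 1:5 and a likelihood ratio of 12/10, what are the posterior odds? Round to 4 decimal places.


Posterior odds = prior odds * LR
Prior odds = 1/5 = 0.2
LR = 12/10 = 1.2
Posterior odds = 0.2 * 1.2 = 0.24

0.24


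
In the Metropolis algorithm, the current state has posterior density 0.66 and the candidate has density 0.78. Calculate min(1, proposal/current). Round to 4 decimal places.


Ratio = 0.78/0.66 = 1.1818
Acceptance probability = min(1, 1.1818)
= 1.0

1.0


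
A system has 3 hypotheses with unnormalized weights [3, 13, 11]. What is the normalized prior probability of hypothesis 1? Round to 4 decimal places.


The normalized prior is the weight divided by the total.
Total weight = 27
P(H1) = 3 / 27 = 0.1111

0.1111


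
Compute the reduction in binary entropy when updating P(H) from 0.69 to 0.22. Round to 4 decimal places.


H_before = -p*log2(p) - (1-p)*log2(1-p) for p=0.69: 0.8932
H_after for p=0.22: 0.7602
Reduction = 0.8932 - 0.7602 = 0.133

0.133


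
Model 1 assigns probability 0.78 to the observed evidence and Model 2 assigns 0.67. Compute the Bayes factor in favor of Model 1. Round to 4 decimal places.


BF = P(data|M1) / P(data|M2)
= 0.78 / 0.67 = 1.1642

1.1642


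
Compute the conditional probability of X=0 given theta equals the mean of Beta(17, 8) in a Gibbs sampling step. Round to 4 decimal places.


Mean of Beta(17, 8) = 0.68
P(X=0 | theta=0.68) = 0.32

0.32


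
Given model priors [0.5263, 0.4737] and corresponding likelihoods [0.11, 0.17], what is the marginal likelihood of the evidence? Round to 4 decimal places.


P(E) = sum_i P(M_i) P(E|M_i)
= 0.0579 + 0.0805
= 0.1384

0.1384


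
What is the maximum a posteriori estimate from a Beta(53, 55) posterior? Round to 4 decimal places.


The MAP estimate equals the mode of the distribution.
Mode of Beta(a,b) = (a-1)/(a+b-2)
= 52/106
= 0.4906

0.4906


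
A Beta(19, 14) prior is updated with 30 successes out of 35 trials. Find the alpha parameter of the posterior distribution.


In the Beta-Binomial conjugate update:
alpha_post = alpha_prior + successes
= 19 + 30
= 49

49


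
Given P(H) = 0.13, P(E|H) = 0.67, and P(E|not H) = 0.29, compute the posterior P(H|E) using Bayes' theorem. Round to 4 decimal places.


By Bayes' theorem: P(H|E) = P(E|H)*P(H) / P(E)
P(E) = P(E|H)*P(H) + P(E|not H)*P(not H)
P(E) = 0.67*0.13 + 0.29*0.87 = 0.3394
P(H|E) = 0.67*0.13 / 0.3394 = 0.2566

0.2566


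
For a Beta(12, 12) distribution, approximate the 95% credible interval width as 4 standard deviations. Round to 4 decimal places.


Variance of Beta(a,b) = ab / ((a+b)^2 * (a+b+1))
= 12*12 / ((24)^2 * 25)
= 0.01
SD = sqrt(0.01) = 0.1
Width = 4 * SD = 0.4

0.4


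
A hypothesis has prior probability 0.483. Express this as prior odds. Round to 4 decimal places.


Odds = P(H) / P(not H) = 0.483 / 0.517
= 0.9342

0.9342


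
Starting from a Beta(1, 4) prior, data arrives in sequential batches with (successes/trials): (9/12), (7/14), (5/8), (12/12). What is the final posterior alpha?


In sequential Bayesian updating, we sum all successes.
Total successes = 33
Final alpha = 1 + 33 = 34

34


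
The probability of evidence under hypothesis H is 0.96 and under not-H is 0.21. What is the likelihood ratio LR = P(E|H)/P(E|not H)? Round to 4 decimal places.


LR = 0.96 / 0.21
= 4.5714

4.5714


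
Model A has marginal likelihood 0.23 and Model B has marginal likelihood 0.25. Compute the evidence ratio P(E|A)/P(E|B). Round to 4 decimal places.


Evidence ratio = P(E|A) / P(E|B)
= 0.23 / 0.25
= 0.92

0.92


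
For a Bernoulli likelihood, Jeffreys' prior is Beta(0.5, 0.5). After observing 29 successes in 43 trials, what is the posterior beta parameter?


Jeffreys' prior for Bernoulli is Beta(0.5, 0.5).
Posterior is Beta(0.5 + k, 0.5 + n - k).
Posterior beta = 0.5 + (n - k) = 0.5 + 14 = 14.5

14.5


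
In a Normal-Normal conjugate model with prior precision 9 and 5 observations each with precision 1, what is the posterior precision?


Posterior precision = prior precision + n * observation precision
= 9 + 5 * 1
= 9 + 5 = 14

14


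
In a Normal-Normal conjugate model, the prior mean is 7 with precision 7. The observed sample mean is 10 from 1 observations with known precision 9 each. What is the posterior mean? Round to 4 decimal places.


Posterior precision = tau0 + n*tau = 7 + 1*9 = 16
Posterior mean = (tau0*mu0 + n*tau*xbar) / posterior_precision
= (7*7 + 1*9*10) / 16
= 139 / 16 = 8.6875

8.6875


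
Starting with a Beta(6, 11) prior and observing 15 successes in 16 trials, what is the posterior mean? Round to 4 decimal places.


Posterior parameters: alpha = 6 + 15 = 21
beta = 11 + 1 = 12
Posterior mean = alpha / (alpha + beta) = 21 / 33
= 0.6364

0.6364


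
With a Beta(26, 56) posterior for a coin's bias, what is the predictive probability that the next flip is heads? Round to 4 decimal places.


The predictive probability equals the posterior mean.
P(next = heads) = alpha / (alpha + beta)
= 26 / 82 = 0.3171

0.3171


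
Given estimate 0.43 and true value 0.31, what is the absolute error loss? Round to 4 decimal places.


Absolute error = |estimate - true|
= |0.12| = 0.12

0.12


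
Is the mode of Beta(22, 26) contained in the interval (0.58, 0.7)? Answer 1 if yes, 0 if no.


Mode = (a-1)/(a+b-2) = 21/46 = 0.4565
Interval: (0.58, 0.7)
Contains mode? 0

0


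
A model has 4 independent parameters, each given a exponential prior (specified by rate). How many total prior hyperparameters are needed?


Each exponential prior needs 1 hyperparameter (rate).
Total = 1 * 4 = 4

4


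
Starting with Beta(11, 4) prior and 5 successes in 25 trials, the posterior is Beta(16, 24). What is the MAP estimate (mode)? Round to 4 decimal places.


The mode of Beta(a, b) when a > 1 and b > 1 is (a-1)/(a+b-2)
= (16 - 1) / (16 + 24 - 2)
= 15 / 38
= 0.3947

0.3947


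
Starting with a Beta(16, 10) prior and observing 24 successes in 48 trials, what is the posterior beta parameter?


Posterior beta = prior beta + failures
Failures = 48 - 24 = 24
beta_post = 10 + 24 = 34

34


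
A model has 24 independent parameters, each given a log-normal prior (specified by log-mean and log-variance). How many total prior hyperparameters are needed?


Each log-normal prior needs 2 hyperparameters (log-mean and log-variance).
Total = 2 * 24 = 48

48


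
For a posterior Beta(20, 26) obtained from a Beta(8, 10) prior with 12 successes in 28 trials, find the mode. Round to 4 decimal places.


Mode = (alpha - 1) / (alpha + beta - 2)
= 19 / 44
= 0.4318

0.4318


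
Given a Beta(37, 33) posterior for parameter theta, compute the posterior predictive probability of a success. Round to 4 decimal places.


For a Beta-Bernoulli model, the predictive probability is the mean:
P(success) = 37/(37+33) = 37/70 = 0.5286

0.5286


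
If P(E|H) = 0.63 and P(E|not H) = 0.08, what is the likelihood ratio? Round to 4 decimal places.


Likelihood ratio = P(E|H) / P(E|not H)
= 0.63 / 0.08
= 7.875

7.875


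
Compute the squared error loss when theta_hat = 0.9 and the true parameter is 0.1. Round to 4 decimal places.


L = (theta_hat - theta_true)^2
= (0.9 - 0.1)^2
= 0.8^2 = 0.64

0.64


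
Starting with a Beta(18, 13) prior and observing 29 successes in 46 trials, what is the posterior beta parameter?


Posterior beta = prior beta + failures
Failures = 46 - 29 = 17
beta_post = 13 + 17 = 30

30


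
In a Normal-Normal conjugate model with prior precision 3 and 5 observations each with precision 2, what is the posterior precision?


Posterior precision = prior precision + n * observation precision
= 3 + 5 * 2
= 3 + 10 = 13

13


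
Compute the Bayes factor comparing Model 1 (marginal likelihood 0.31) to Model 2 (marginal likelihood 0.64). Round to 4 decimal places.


BF12 = marginal likelihood of M1 / marginal likelihood of M2
= 0.31/0.64
= 0.4844

0.4844


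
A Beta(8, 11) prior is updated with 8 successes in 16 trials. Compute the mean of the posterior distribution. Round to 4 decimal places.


After update: Beta(16, 19)
Mean = 16 / (16 + 19) = 16 / 35
= 0.4571

0.4571


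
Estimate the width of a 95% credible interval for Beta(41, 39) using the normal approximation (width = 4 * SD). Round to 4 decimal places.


For Beta(a,b): Var = ab/((a+b)^2(a+b+1))
Var = 0.0031, SD = 0.0555
Approximate 95% CI width = 4 * 0.0555 = 0.2222

0.2222


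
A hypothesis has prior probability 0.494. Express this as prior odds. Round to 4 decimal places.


Odds = P(H) / P(not H) = 0.494 / 0.506
= 0.9763

0.9763


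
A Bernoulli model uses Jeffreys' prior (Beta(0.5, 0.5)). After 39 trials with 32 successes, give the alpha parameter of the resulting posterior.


Posterior = Beta(prior_alpha + successes, prior_beta + failures)
= Beta(0.5 + 32, 0.5 + 7)
Posterior alpha = 0.5 + k = 0.5 + 32 = 32.5

32.5


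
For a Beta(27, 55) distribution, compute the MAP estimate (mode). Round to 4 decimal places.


MAP = mode = (a-1)/(a+b-2)
= (27-1)/(27+55-2)
= 26/80 = 0.325

0.325


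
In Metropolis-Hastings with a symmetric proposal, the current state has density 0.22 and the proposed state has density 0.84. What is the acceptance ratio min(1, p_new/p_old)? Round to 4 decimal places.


Ratio = p_new / p_old = 0.84 / 0.22 = 3.8182
Acceptance = min(1, 3.8182) = 1.0

1.0


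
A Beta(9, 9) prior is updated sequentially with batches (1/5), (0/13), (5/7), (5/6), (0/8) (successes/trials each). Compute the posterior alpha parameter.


Sequential conjugate updating is equivalent to a single batch update.
Total successes across all batches = 11
alpha_posterior = alpha_prior + total_successes = 9 + 11
= 20

20


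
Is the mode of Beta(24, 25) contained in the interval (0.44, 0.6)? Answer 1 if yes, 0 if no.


Mode = (a-1)/(a+b-2) = 23/47 = 0.4894
Interval: (0.44, 0.6)
Contains mode? 1

1


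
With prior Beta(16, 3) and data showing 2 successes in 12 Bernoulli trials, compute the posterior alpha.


Conjugate update: alpha_posterior = alpha_prior + k
= 16 + 2 = 18

18


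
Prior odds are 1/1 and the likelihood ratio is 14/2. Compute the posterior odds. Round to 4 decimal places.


Posterior odds = prior odds * likelihood ratio
= (1/1) * (14/2)
= 14 / 2
= 7.0

7.0


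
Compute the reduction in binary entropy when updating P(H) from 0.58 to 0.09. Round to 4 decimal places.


H_before = -p*log2(p) - (1-p)*log2(1-p) for p=0.58: 0.9815
H_after for p=0.09: 0.4365
Reduction = 0.9815 - 0.4365 = 0.545

0.545


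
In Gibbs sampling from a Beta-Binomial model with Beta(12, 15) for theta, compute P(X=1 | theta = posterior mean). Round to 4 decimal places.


Posterior mean = alpha/(alpha+beta) = 12/27 = 0.4444
P(X=1|theta=mean) = theta = 0.4444

0.4444


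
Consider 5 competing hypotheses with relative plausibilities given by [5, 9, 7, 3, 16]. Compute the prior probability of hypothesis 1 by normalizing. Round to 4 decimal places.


Sum of weights = 5 + 9 + 7 + 3 + 16 = 40
Normalized prior for H1 = 5 / 40
= 0.125

0.125


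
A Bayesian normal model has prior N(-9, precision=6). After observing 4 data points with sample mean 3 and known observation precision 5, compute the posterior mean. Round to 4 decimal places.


Posterior mean = (prior_precision * prior_mean + n * data_precision * data_mean) / (prior_precision + n * data_precision)
Numerator = 6*-9 + 4*5*3 = 6
Denominator = 6 + 4*5 = 26
Posterior mean = 0.2308

0.2308


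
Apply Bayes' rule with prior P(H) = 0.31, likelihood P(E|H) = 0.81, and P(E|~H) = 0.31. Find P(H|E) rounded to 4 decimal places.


Step 1: Compute marginal P(E) = P(E|H)P(H) + P(E|~H)P(~H)
= 0.81*0.31 + 0.31*0.69 = 0.465
Step 2: P(H|E) = P(E|H)P(H)/P(E) = 0.2511/0.465
= 0.54

0.54


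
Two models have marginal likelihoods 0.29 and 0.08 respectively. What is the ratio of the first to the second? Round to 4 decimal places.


Evidence ratio = 0.29 / 0.08
= 3.625

3.625


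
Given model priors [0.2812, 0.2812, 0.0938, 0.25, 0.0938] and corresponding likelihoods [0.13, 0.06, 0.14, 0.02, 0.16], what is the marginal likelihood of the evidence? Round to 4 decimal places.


P(E) = sum_i P(M_i) P(E|M_i)
= 0.0366 + 0.0169 + 0.0131 + 0.005 + 0.015
= 0.0866

0.0866


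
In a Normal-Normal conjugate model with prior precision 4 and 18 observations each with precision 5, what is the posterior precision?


Posterior precision = prior precision + n * observation precision
= 4 + 18 * 5
= 4 + 90 = 94

94


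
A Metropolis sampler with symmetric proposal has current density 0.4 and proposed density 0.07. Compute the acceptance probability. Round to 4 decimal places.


For symmetric proposals, acceptance = min(1, pi(x*)/pi(x))
= min(1, 0.07/0.4)
= min(1, 0.175) = 0.175

0.175


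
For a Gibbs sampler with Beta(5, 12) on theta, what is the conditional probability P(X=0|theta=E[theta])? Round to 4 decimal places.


E[theta] = 5/(5+12) = 0.2941
P(X=0|theta) = 1 - theta = 0.7059

0.7059


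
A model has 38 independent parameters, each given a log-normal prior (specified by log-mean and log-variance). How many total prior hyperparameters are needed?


Each log-normal prior needs 2 hyperparameters (log-mean and log-variance).
Total = 2 * 38 = 76

76


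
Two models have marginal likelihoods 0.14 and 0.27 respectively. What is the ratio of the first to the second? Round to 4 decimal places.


Evidence ratio = 0.14 / 0.27
= 0.5185

0.5185


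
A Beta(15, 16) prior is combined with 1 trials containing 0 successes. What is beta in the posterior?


In conjugate updating:
beta_posterior = beta_prior + (n - k)
= 16 + (1 - 0)
= 16 + 1 = 17

17


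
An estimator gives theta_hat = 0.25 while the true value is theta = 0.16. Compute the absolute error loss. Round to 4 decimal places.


The absolute error loss is |theta_hat - theta|
= |0.25 - 0.16|
= 0.09

0.09


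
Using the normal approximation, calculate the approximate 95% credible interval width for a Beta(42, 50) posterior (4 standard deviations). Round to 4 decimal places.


Var(Beta) = 42*50/(92^2 * 93) = 0.0027
SD = 0.0517
Width ~ 4*SD = 0.2066

0.2066


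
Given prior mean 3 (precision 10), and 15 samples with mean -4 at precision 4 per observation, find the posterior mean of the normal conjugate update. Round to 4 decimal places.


The posterior mean is a precision-weighted average of prior and data.
Post. prec. = 10 + 60 = 70
Post. mean = (30 + -240)/70 = -210/70 = -3.0

-3.0


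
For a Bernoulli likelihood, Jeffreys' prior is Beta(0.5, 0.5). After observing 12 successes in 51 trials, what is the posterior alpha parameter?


Jeffreys' prior for Bernoulli is Beta(0.5, 0.5).
Posterior is Beta(0.5 + k, 0.5 + n - k).
Posterior alpha = 0.5 + k = 0.5 + 12 = 12.5

12.5


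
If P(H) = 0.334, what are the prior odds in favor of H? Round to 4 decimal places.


Prior odds = P(H) / (1 - P(H))
= 0.334 / 0.666
= 0.5015

0.5015


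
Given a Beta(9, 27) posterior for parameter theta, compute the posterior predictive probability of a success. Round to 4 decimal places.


For a Beta-Bernoulli model, the predictive probability is the mean:
P(success) = 9/(9+27) = 9/36 = 0.25

0.25


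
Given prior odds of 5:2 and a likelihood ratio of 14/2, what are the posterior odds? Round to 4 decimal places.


Posterior odds = prior odds * LR
Prior odds = 5/2 = 2.5
LR = 14/2 = 7.0
Posterior odds = 2.5 * 7.0 = 17.5

17.5


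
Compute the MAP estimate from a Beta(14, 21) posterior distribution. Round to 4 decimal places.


MAP = mode of Beta distribution
= (alpha - 1)/(alpha + beta - 2)
= (14-1)/(14+21-2)
= 13/33 = 0.3939

0.3939


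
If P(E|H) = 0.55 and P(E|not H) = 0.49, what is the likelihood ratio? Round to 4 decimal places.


Likelihood ratio = P(E|H) / P(E|not H)
= 0.55 / 0.49
= 1.1224

1.1224


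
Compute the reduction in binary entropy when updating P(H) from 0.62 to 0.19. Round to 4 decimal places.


H_before = -p*log2(p) - (1-p)*log2(1-p) for p=0.62: 0.958
H_after for p=0.19: 0.7015
Reduction = 0.958 - 0.7015 = 0.2566

0.2566


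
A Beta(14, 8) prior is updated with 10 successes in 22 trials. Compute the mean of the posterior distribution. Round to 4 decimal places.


After update: Beta(24, 20)
Mean = 24 / (24 + 20) = 24 / 44
= 0.5455

0.5455


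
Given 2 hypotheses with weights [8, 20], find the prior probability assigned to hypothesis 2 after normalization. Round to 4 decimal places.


To normalize, divide each weight by the sum of all weights.
Sum = 28
Prior(H2) = 20/28 = 0.7143

0.7143


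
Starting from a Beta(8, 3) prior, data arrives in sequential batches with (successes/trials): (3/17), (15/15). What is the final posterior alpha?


In sequential Bayesian updating, we sum all successes.
Total successes = 18
Final alpha = 8 + 18 = 26

26


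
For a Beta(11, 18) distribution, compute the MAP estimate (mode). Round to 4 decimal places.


MAP = mode = (a-1)/(a+b-2)
= (11-1)/(11+18-2)
= 10/27 = 0.3704

0.3704


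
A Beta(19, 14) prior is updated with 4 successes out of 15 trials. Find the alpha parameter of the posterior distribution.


In the Beta-Binomial conjugate update:
alpha_post = alpha_prior + successes
= 19 + 4
= 23

23


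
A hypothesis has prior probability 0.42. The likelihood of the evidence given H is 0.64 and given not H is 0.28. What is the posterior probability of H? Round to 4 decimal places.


Using Bayes' theorem:
P(E) = 0.42 * 0.64 + 0.58 * 0.28
P(E) = 0.4312
P(H|E) = (0.42 * 0.64) / 0.4312 = 0.6234

0.6234


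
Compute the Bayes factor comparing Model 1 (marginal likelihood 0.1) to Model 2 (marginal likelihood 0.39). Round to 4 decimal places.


BF12 = marginal likelihood of M1 / marginal likelihood of M2
= 0.1/0.39
= 0.2564

0.2564


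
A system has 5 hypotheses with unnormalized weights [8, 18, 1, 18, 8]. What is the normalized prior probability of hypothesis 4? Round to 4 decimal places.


The normalized prior is the weight divided by the total.
Total weight = 53
P(H4) = 18 / 53 = 0.3396

0.3396


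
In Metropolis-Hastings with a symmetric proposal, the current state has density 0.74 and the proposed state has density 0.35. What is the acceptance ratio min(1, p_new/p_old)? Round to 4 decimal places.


Ratio = p_new / p_old = 0.35 / 0.74 = 0.473
Acceptance = min(1, 0.473) = 0.473

0.473


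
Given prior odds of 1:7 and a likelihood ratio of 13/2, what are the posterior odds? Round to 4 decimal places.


Posterior odds = prior odds * LR
Prior odds = 1/7 = 0.1429
LR = 13/2 = 6.5
Posterior odds = 0.1429 * 6.5 = 0.9286

0.9286


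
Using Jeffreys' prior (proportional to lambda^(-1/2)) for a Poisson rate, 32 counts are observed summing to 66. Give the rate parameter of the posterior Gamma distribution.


Conjugate update: Gamma(prior_shape + S, prior_rate + n).
Prior shape = 0.5, prior rate = 0.
Posterior rate = 0 + n = 32

32.0


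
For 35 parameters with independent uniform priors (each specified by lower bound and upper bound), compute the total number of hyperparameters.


A uniform prior has 2 hyperparameters per parameter.
Total = 35 * 2 = 70

70


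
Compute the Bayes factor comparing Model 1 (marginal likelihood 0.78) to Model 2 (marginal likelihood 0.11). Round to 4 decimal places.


BF12 = marginal likelihood of M1 / marginal likelihood of M2
= 0.78/0.11
= 7.0909

7.0909


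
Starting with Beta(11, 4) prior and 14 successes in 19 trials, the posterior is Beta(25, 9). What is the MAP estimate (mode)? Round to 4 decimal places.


The mode of Beta(a, b) when a > 1 and b > 1 is (a-1)/(a+b-2)
= (25 - 1) / (25 + 9 - 2)
= 24 / 32
= 0.75

0.75


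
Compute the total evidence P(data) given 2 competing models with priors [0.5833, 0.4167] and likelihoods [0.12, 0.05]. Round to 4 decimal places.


Marginal likelihood = sum P(model_i) * P(data|model_i)
Model 1: 0.5833 * 0.12 = 0.07
Model 2: 0.4167 * 0.05 = 0.0208
Total = 0.0908

0.0908


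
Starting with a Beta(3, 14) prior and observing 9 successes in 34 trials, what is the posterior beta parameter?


Posterior beta = prior beta + failures
Failures = 34 - 9 = 25
beta_post = 14 + 25 = 39

39


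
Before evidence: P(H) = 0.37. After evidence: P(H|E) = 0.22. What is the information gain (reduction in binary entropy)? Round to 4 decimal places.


Prior entropy = 0.9507
Posterior entropy = 0.7602
Information gain = 0.9507 - 0.7602 = 0.1905

0.1905


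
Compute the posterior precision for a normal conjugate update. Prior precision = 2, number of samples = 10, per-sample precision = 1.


tau_post = tau_0 + n * tau
= 2 + 10 * 1 = 12

12


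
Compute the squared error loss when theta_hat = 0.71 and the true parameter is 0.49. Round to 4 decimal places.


L = (theta_hat - theta_true)^2
= (0.71 - 0.49)^2
= 0.22^2 = 0.0484

0.0484


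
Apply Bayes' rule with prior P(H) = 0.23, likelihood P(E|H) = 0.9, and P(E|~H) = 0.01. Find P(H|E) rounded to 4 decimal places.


Step 1: Compute marginal P(E) = P(E|H)P(H) + P(E|~H)P(~H)
= 0.9*0.23 + 0.01*0.77 = 0.2147
Step 2: P(H|E) = P(E|H)P(H)/P(E) = 0.207/0.2147
= 0.9641

0.9641


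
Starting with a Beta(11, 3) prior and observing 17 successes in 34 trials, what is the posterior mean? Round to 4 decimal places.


Posterior parameters: alpha = 11 + 17 = 28
beta = 3 + 17 = 20
Posterior mean = alpha / (alpha + beta) = 28 / 48
= 0.5833

0.5833


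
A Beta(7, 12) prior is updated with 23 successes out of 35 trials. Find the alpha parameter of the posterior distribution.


In the Beta-Binomial conjugate update:
alpha_post = alpha_prior + successes
= 7 + 23
= 30

30


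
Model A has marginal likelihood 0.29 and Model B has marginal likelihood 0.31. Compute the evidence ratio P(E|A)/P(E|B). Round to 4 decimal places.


Evidence ratio = P(E|A) / P(E|B)
= 0.29 / 0.31
= 0.9355

0.9355


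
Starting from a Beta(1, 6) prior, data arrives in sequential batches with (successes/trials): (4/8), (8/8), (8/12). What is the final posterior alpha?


In sequential Bayesian updating, we sum all successes.
Total successes = 20
Final alpha = 1 + 20 = 21

21


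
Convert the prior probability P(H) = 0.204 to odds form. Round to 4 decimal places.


P(not H) = 1 - 0.204 = 0.796
Odds = 0.204 / 0.796 = 0.2563

0.2563


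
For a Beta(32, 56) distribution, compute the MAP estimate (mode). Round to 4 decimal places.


MAP = mode = (a-1)/(a+b-2)
= (32-1)/(32+56-2)
= 31/86 = 0.3605

0.3605


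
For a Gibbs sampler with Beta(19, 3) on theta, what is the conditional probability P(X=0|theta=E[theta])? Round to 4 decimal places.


E[theta] = 19/(19+3) = 0.8636
P(X=0|theta) = 1 - theta = 0.1364

0.1364


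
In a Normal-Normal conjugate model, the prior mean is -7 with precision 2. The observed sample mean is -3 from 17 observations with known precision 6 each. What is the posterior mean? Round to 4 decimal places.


Posterior precision = tau0 + n*tau = 2 + 17*6 = 104
Posterior mean = (tau0*mu0 + n*tau*xbar) / posterior_precision
= (2*-7 + 17*6*-3) / 104
= -320 / 104 = -3.0769

-3.0769


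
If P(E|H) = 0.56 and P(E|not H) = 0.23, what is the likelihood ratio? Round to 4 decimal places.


Likelihood ratio = P(E|H) / P(E|not H)
= 0.56 / 0.23
= 2.4348

2.4348


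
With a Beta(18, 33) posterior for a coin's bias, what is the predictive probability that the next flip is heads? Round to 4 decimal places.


The predictive probability equals the posterior mean.
P(next = heads) = alpha / (alpha + beta)
= 18 / 51 = 0.3529

0.3529


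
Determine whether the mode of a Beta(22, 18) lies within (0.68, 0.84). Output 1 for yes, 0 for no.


First find the mode: (a-1)/(a+b-2) = 0.5526
Is 0.5526 in (0.68, 0.84)? 0

0


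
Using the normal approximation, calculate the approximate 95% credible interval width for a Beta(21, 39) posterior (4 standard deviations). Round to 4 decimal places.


Var(Beta) = 21*39/(60^2 * 61) = 0.0037
SD = 0.0611
Width ~ 4*SD = 0.2443

0.2443


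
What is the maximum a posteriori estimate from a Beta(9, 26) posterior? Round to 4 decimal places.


The MAP estimate equals the mode of the distribution.
Mode of Beta(a,b) = (a-1)/(a+b-2)
= 8/33
= 0.2424

0.2424


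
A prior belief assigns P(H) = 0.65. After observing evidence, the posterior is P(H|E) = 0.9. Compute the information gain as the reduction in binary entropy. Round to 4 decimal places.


H(prior) = -0.65*log2(0.65) - 0.35*log2(0.35)
= 0.9341
H(post) = -0.9*log2(0.9) - 0.1*log2(0.1)
= 0.469
IG = 0.9341 - 0.469 = 0.4651

0.4651


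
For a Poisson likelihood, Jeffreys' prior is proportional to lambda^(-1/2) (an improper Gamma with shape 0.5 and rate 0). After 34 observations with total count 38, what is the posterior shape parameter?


Jeffreys' prior for Poisson is proportional to lambda^(-1/2).
Posterior is Gamma(0.5 + S, 0 + n) = Gamma(0.5 + 38, 34).
Posterior shape = 0.5 + S = 0.5 + 38 = 38.5

38.5


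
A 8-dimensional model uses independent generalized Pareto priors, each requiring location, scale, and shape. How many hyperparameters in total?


Per parameter: 3 (location, scale, and shape).
Total = 8 * 3 = 24

24


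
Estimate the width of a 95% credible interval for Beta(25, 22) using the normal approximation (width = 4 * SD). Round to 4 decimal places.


For Beta(a,b): Var = ab/((a+b)^2(a+b+1))
Var = 0.0052, SD = 0.072
Approximate 95% CI width = 4 * 0.072 = 0.2881

0.2881


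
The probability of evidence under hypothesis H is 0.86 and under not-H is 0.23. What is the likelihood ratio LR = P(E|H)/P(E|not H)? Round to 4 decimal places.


LR = 0.86 / 0.23
= 3.7391

3.7391


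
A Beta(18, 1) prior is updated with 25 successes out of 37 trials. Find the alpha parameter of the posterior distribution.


In the Beta-Binomial conjugate update:
alpha_post = alpha_prior + successes
= 18 + 25
= 43

43


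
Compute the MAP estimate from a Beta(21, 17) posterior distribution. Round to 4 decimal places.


MAP = mode of Beta distribution
= (alpha - 1)/(alpha + beta - 2)
= (21-1)/(21+17-2)
= 20/36 = 0.5556

0.5556


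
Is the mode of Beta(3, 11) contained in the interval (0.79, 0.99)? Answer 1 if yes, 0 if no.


Mode = (a-1)/(a+b-2) = 2/12 = 0.1667
Interval: (0.79, 0.99)
Contains mode? 0

0


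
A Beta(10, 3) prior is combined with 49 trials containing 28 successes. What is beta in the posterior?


In conjugate updating:
beta_posterior = beta_prior + (n - k)
= 3 + (49 - 28)
= 3 + 21 = 24

24


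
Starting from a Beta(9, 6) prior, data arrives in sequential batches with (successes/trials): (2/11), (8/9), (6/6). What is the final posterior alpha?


In sequential Bayesian updating, we sum all successes.
Total successes = 16
Final alpha = 9 + 16 = 25

25


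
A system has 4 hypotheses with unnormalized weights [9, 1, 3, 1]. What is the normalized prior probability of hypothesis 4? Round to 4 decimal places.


The normalized prior is the weight divided by the total.
Total weight = 14
P(H4) = 1 / 14 = 0.0714

0.0714


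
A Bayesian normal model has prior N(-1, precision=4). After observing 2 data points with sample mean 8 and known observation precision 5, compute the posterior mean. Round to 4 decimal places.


Posterior mean = (prior_precision * prior_mean + n * data_precision * data_mean) / (prior_precision + n * data_precision)
Numerator = 4*-1 + 2*5*8 = 76
Denominator = 4 + 2*5 = 14
Posterior mean = 5.4286

5.4286
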